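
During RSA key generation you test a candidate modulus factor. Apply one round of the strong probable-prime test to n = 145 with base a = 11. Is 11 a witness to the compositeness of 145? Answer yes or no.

yes

n − 1 = 144 = 2^4 · 9, so s = 4 and d = 9.
x_0 = 11^9 mod 145 = 31.
x_0 is neither 1 nor 144, so continue squaring.
x_1 = 31^2 mod 145 = 91.
x_2 = 91^2 mod 145 = 16.
x_3 = 16^2 mod 145 = 111.
Reached i = s−1 = 3 without hitting −1: 11 is a Miller–Rabin witness and 145 is composite.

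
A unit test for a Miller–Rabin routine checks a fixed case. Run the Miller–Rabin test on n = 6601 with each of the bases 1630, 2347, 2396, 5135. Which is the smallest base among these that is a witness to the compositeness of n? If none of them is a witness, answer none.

n − 1 = 6600 = 2^3 · 825, so s = 3 and d = 825.
Base 1630: x_0 = 1630^825 mod 6601 = 6600. x_0 = 6600 ≡ −1, so 1630 is not a witness.
Base 2347: x_0 = 2347^825 mod 6601 = 1. x_0 = 1, so 2347 is not a witness.
Base 2396: x_0 = 2396^825 mod 6601 = 1. x_0 = 1, so 2396 is not a witness.
Base 5135: x_0 = 5135^825 mod 6601 = 1. x_0 = 1, so 5135 is not a witness.
No listed base is a witness for 6601.

none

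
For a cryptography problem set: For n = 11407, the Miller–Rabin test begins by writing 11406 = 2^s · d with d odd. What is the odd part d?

5703

Halving: 11406 → 5703; 5703 is odd.
So 11406 = 2^1 · 5703.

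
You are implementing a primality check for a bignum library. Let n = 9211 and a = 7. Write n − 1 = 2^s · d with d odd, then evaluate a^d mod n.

294

n − 1 = 9210 = 2^1 · 4605, so s = 1 and d = 4605.
7^4605 mod 9211 = 294.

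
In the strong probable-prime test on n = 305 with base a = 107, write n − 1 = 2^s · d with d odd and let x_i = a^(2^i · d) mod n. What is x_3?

286

n − 1 = 304 = 2^4 · 19, so s = 4 and d = 19.
Repeated squaring mod 305: 107^1 ≡ 107, 107^2 ≡ 164, 107^4 ≡ 56, 107^8 ≡ 86, 107^16 ≡ 76.
19 = 16 + 2 + 1, so 107^19 ≡ 76·164·107 ≡ 188 (mod 305).
x_0 = 188.
x_1 = 188^2 mod 305 = 269.
x_2 = 269^2 mod 305 = 76.
x_3 = 76^2 mod 305 = 286.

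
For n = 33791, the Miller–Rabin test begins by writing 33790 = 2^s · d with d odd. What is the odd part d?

16895

Halving: 33790 → 16895; 16895 is odd.
So 33790 = 2^1 · 16895.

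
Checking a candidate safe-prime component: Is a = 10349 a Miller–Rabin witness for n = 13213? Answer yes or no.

yes

n − 1 = 13212 = 2^2 · 3303, so s = 2 and d = 3303.
Repeated squaring mod 13213: 10349^1 ≡ 10349, 10349^2 ≡ 10436, 10349^4 ≡ 8550, 10349^8 ≡ 8184, 10349^16 ≡ 1159, 10349^32 ≡ 8768, 10349^64 ≡ 4590, 10349^128 ≡ 6578, 10349^256 ≡ 10722, 10349^512 ≡ 8184, 10349^1024 ≡ 1159, 10349^2048 ≡ 8768.
3303 = 2048 + 1024 + 128 + 64 + 32 + 4 + 2 + 1, so 10349^3303 ≡ 8768·1159·6578·4590·8768·8550·10436·10349 ≡ 12870 (mod 13213).
x_0 = 10349^3303 mod 13213 = 12870.
x_0 is neither 1 nor 13212, so continue squaring.
x_1 = 12870^2 mod 13213 = 11945.
Reached i = s−1 = 1 without hitting −1: 10349 is a Miller–Rabin witness and 13213 is composite.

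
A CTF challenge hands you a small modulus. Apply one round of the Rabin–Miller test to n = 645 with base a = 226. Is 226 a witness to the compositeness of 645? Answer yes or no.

no

n − 1 = 644 = 2^2 · 161, so s = 2 and d = 161.
Repeated squaring mod 645: 226^1 ≡ 226, 226^2 ≡ 121, 226^4 ≡ 451, 226^8 ≡ 226, 226^16 ≡ 121, 226^32 ≡ 451, 226^64 ≡ 226, 226^128 ≡ 121.
161 = 128 + 32 + 1, so 226^161 ≡ 121·451·226 ≡ 1 (mod 645).
x_0 = 226^161 mod 645 = 1.
x_0 = 1, so 226 is not a witness.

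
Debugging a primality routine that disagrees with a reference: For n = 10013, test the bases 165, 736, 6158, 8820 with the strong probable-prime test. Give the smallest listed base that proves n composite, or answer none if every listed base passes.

165

n − 1 = 10012 = 2^2 · 2503, so s = 2 and d = 2503.
Base 165: x_0 = 165^2503 mod 10013 = 5124. x_0 is neither 1 nor 10012, so continue squaring. x_1 = 5124^2 mod 10013 = 1290. Reached i = s−1 = 1 without hitting −1: 165 is a Miller–Rabin witness and 10013 is composite.
Base 736: x_0 = 736^2503 mod 10013 = 945. x_0 is neither 1 nor 10012, so continue squaring. x_1 = 945^2 mod 10013 = 1868. Reached i = s−1 = 1 without hitting −1: 736 is a Miller–Rabin witness and 10013 is composite.
Base 6158: x_0 = 6158^2503 mod 10013 = 1560. x_0 is neither 1 nor 10012, so continue squaring. x_1 = 1560^2 mod 10013 = 441. Reached i = s−1 = 1 without hitting −1: 6158 is a Miller–Rabin witness and 10013 is composite.
Base 8820: x_0 = 8820^2503 mod 10013 = 6483. x_0 is neither 1 nor 10012, so continue squaring. x_1 = 6483^2 mod 10013 = 4728. Reached i = s−1 = 1 without hitting −1: 8820 is a Miller–Rabin witness and 10013 is composite.
The smallest witness among the given bases is 165.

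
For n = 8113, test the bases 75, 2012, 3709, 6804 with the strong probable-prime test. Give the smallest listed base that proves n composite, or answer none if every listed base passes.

2012

n − 1 = 8112 = 2^4 · 507, so s = 4 and d = 507.
Base 75: x_0 = 75^507 mod 8113 = 8112. x_0 = 8112 ≡ −1, so 75 is not a witness.
Base 2012: x_0 = 2012^507 mod 8113 = 5977. x_0 is neither 1 nor 8112, so continue squaring. x_1 = 5977^2 mod 8113 = 2990. x_2 = 2990^2 mod 8113 = 7687. x_3 = 7687^2 mod 8113 = 2990. Reached i = s−1 = 3 without hitting −1: 2012 is a Miller–Rabin witness and 8113 is composite.
Base 3709: x_0 = 3709^507 mod 8113 = 3541. x_0 is neither 1 nor 8112, so continue squaring. x_1 = 3541^2 mod 8113 = 4096. x_2 = 4096^2 mod 8113 = 7645. x_3 = 7645^2 mod 8113 = 8086. Reached i = s−1 = 3 without hitting −1: 3709 is a Miller–Rabin witness and 8113 is composite.
Base 6804: x_0 = 6804^507 mod 8113 = 2478. x_0 is neither 1 nor 8112, so continue squaring. x_1 = 2478^2 mod 8113 = 7056. x_2 = 7056^2 mod 8113 = 5768. x_3 = 5768^2 mod 8113 = 6524. Reached i = s−1 = 3 without hitting −1: 6804 is a Miller–Rabin witness and 8113 is composite.
The smallest witness among the given bases is 2012.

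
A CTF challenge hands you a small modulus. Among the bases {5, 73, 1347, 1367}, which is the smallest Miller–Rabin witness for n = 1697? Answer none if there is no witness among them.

n − 1 = 1696 = 2^5 · 53, so s = 5 and d = 53.
Base 5: x_0 = 5^53 mod 1697 = 1691. x_0 is neither 1 nor 1696, so continue squaring. x_1 = 1691^2 mod 1697 = 36. x_2 = 36^2 mod 1697 = 1296. x_3 = 1296^2 mod 1697 = 1283. x_4 = 1283^2 mod 1697 = 1696. x_4 ≡ −1, so 5 is not a witness.
Base 73: x_0 = 73^53 mod 1697 = 1696. x_0 = 1696 ≡ −1, so 73 is not a witness.
Base 1347: x_0 = 1347^53 mod 1697 = 787. x_0 is neither 1 nor 1696, so continue squaring. x_1 = 787^2 mod 1697 = 1661. x_2 = 1661^2 mod 1697 = 1296. x_3 = 1296^2 mod 1697 = 1283. x_4 = 1283^2 mod 1697 = 1696. x_4 ≡ −1, so 1347 is not a witness.
Base 1367: x_0 = 1367^53 mod 1697 = 837. x_0 is neither 1 nor 1696, so continue squaring. x_1 = 837^2 mod 1697 = 1405. x_2 = 1405^2 mod 1697 = 414. x_3 = 414^2 mod 1697 = 1696. x_3 ≡ −1, so 1367 is not a witness.
No listed base is a witness for 1697.

none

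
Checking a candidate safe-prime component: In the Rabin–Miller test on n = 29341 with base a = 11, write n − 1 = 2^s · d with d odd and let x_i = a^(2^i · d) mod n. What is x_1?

n − 1 = 29340 = 2^2 · 7335, so s = 2 and d = 7335.
x_0 = 11^7335 mod 29341 = 1331.
x_1 = 1331^2 mod 29341 = 11101.

11101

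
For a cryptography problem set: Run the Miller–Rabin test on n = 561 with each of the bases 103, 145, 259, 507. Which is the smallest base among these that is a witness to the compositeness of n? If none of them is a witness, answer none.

145

n − 1 = 560 = 2^4 · 35, so s = 4 and d = 35.
Base 103: x_0 = 103^35 mod 561 = 1. x_0 = 1, so 103 is not a witness.
Base 145: x_0 = 145^35 mod 561 = 406. x_0 is neither 1 nor 560, so continue squaring. x_1 = 406^2 mod 561 = 463. x_2 = 463^2 mod 561 = 67. x_3 = 67^2 mod 561 = 1. x_3 = 1 but x_2 ≠ ±1, a nontrivial square root of 1 — 145 is a witness and 561 is composite.
Base 259: x_0 = 259^35 mod 561 = 472. x_0 is neither 1 nor 560, so continue squaring. x_1 = 472^2 mod 561 = 67. x_2 = 67^2 mod 561 = 1. x_2 = 1 but x_1 ≠ ±1, a nontrivial square root of 1 — 259 is a witness and 561 is composite.
Base 507: x_0 = 507^35 mod 561 = 177. x_0 is neither 1 nor 560, so continue squaring. x_1 = 177^2 mod 561 = 474. x_2 = 474^2 mod 561 = 276. x_3 = 276^2 mod 561 = 441. Reached i = s−1 = 3 without hitting −1: 507 is a Miller–Rabin witness and 561 is composite.
The smallest witness among the given bases is 145.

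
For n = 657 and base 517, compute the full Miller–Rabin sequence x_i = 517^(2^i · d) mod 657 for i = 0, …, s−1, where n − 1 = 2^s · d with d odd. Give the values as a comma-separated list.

403, 130, 475, 274

n − 1 = 656 = 2^4 · 41, so s = 4 and d = 41.
x_0 = 517^41 mod 657 = 403.
x_1 = 403^2 mod 657 = 130.
x_2 = 130^2 mod 657 = 475.
x_3 = 475^2 mod 657 = 274.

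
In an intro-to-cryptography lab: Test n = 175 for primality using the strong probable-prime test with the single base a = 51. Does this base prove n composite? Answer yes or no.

no

n − 1 = 174 = 2^1 · 87, so s = 1 and d = 87.
x_0 = 51^87 mod 175 = 1.
x_0 = 1, so 51 is not a witness.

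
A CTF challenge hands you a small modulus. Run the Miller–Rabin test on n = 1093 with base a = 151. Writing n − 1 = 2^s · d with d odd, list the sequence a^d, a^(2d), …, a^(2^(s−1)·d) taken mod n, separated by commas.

n − 1 = 1092 = 2^2 · 273, so s = 2 and d = 273.
x_0 = 151^273 mod 1093 = 1.
x_1 = 1^2 mod 1093 = 1.

1, 1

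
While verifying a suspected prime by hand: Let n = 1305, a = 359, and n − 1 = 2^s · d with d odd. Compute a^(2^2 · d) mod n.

n − 1 = 1304 = 2^3 · 163, so s = 3 and d = 163.
Repeated squaring mod 1305: 359^1 ≡ 359, 359^2 ≡ 991, 359^4 ≡ 721, 359^8 ≡ 451, 359^16 ≡ 1126, 359^32 ≡ 721, 359^64 ≡ 451, 359^128 ≡ 1126.
163 = 128 + 32 + 2 + 1, so 359^163 ≡ 1126·721·991·359 ≡ 404 (mod 1305).
x_0 = 404.
x_1 = 404^2 mod 1305 = 91.
x_2 = 91^2 mod 1305 = 451.

451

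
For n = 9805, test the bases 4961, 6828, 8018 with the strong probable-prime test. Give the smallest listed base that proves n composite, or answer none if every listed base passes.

4961

n − 1 = 9804 = 2^2 · 2451, so s = 2 and d = 2451.
Base 4961: x_0 = 4961^2451 mod 9805 = 1396. x_0 is neither 1 nor 9804, so continue squaring. x_1 = 1396^2 mod 9805 = 7426. Reached i = s−1 = 1 without hitting −1: 4961 is a Miller–Rabin witness and 9805 is composite.
Base 6828: x_0 = 6828^2451 mod 9805 = 4892. x_0 is neither 1 nor 9804, so continue squaring. x_1 = 4892^2 mod 9805 = 7464. Reached i = s−1 = 1 without hitting −1: 6828 is a Miller–Rabin witness and 9805 is composite.
Base 8018: x_0 = 8018^2451 mod 9805 = 6402. x_0 is neither 1 nor 9804, so continue squaring. x_1 = 6402^2 mod 9805 = 704. Reached i = s−1 = 1 without hitting −1: 8018 is a Miller–Rabin witness and 9805 is composite.
The smallest witness among the given bases is 4961.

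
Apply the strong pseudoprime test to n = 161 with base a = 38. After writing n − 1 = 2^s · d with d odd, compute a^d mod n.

145

n − 1 = 160 = 2^5 · 5, so s = 5 and d = 5.
38^5 mod 161 = 145.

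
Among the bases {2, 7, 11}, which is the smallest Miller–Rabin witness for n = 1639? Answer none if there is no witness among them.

2

n − 1 = 1638 = 2^1 · 819, so s = 1 and d = 819.
Base 2: x_0 = 2^819 mod 1639 = 1458. x_0 ∉ {1, 1638} and s = 1, so 2 is a Miller–Rabin witness and 1639 is composite.
Base 7: x_0 = 7^819 mod 1639 = 1460. x_0 ∉ {1, 1638} and s = 1, so 7 is a Miller–Rabin witness and 1639 is composite.
Base 11: x_0 = 11^819 mod 1639 = 1210. x_0 ∉ {1, 1638} and s = 1, so 11 is a Miller–Rabin witness and 1639 is composite.
The smallest witness among the given bases is 2.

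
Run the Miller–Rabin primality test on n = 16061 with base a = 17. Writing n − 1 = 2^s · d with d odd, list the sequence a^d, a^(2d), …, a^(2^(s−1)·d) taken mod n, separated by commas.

1, 1

n − 1 = 16060 = 2^2 · 4015, so s = 2 and d = 4015.
x_0 = 17^4015 mod 16061 = 1.
x_1 = 1^2 mod 16061 = 1.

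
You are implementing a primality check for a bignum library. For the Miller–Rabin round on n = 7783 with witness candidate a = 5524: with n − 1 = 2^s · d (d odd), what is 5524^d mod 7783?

5285

n − 1 = 7782 = 2^1 · 3891, so s = 1 and d = 3891.
Repeated squaring mod 7783: 5524^1 ≡ 5524, 5524^2 ≡ 5216, 5524^4 ≡ 5071, 5524^8 ≡ 9, 5524^16 ≡ 81, 5524^32 ≡ 6561, 5524^64 ≡ 6731, 5524^128 ≡ 1518, 5524^256 ≡ 556, 5524^512 ≡ 5599, 5524^1024 ≡ 6660, 5524^2048 ≡ 283.
3891 = 2048 + 1024 + 512 + 256 + 32 + 16 + 2 + 1, so 5524^3891 ≡ 283·6660·5599·556·6561·81·5216·5524 ≡ 5285 (mod 7783).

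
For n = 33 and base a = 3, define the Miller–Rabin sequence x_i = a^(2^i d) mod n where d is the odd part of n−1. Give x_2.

n − 1 = 32 = 2^5 · 1, so s = 5 and d = 1.
x_0 = 3^1 mod 33 = 3.
x_1 = 3^2 mod 33 = 9.
x_2 = 9^2 mod 33 = 15.

15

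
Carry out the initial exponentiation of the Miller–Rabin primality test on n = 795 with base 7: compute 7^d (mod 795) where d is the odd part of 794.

82

n − 1 = 794 = 2^1 · 397, so s = 1 and d = 397.
Repeated squaring mod 795: 7^1 ≡ 7, 7^2 ≡ 49, 7^4 ≡ 16, 7^8 ≡ 256, 7^16 ≡ 346, 7^32 ≡ 466, 7^64 ≡ 121, 7^128 ≡ 331, 7^256 ≡ 646.
397 = 256 + 128 + 8 + 4 + 1, so 7^397 ≡ 646·331·256·16·7 ≡ 82 (mod 795).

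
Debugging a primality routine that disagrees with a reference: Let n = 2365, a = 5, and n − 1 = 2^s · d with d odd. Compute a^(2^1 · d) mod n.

575

n − 1 = 2364 = 2^2 · 591, so s = 2 and d = 591.
x_0 = 5^591 mod 2365 = 555.
x_1 = 555^2 mod 2365 = 575.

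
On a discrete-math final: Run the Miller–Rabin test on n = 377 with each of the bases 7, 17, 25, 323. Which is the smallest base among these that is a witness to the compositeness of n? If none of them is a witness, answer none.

7

n − 1 = 376 = 2^3 · 47, so s = 3 and d = 47.
Base 7: x_0 = 7^47 mod 377 = 132. x_0 is neither 1 nor 376, so continue squaring. x_1 = 132^2 mod 377 = 82. x_2 = 82^2 mod 377 = 315. Reached i = s−1 = 2 without hitting −1: 7 is a Miller–Rabin witness and 377 is composite.
Base 17: x_0 = 17^47 mod 377 = 244. x_0 is neither 1 nor 376, so continue squaring. x_1 = 244^2 mod 377 = 347. x_2 = 347^2 mod 377 = 146. Reached i = s−1 = 2 without hitting −1: 17 is a Miller–Rabin witness and 377 is composite.
Base 25: x_0 = 25^47 mod 377 = 194. x_0 is neither 1 nor 376, so continue squaring. x_1 = 194^2 mod 377 = 313. x_2 = 313^2 mod 377 = 326. Reached i = s−1 = 2 without hitting −1: 25 is a Miller–Rabin witness and 377 is composite.
Base 323: x_0 = 323^47 mod 377 = 357. x_0 is neither 1 nor 376, so continue squaring. x_1 = 357^2 mod 377 = 23. x_2 = 23^2 mod 377 = 152. Reached i = s−1 = 2 without hitting −1: 323 is a Miller–Rabin witness and 377 is composite.
The smallest witness among the given bases is 7.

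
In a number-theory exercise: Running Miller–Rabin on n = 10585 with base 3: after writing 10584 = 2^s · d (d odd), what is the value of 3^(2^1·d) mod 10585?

10584

n − 1 = 10584 = 2^3 · 1323, so s = 3 and d = 1323.
By repeated squaring, 3^1323 ≡ 8422 (mod 10585).
x_0 = 8422.
x_1 = 8422^2 mod 10585 = 10584.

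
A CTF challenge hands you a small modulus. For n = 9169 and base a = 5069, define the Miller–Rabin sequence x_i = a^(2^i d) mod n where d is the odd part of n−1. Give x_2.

1849

n − 1 = 9168 = 2^4 · 573, so s = 4 and d = 573.
x_0 = 5069^573 mod 9169 = 4804.
x_1 = 4804^2 mod 9169 = 43.
x_2 = 43^2 mod 9169 = 1849.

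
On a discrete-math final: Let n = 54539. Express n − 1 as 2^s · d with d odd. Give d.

27269

Halving: 54538 → 27269; 27269 is odd.
So 54538 = 2^1 · 27269.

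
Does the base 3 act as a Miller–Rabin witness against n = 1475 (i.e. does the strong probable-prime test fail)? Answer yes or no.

n − 1 = 1474 = 2^1 · 737, so s = 1 and d = 737.
x_0 = 3^737 mod 1475 = 913.
x_0 ∉ {1, 1474} and s = 1, so 3 is a Miller–Rabin witness and 1475 is composite.

yes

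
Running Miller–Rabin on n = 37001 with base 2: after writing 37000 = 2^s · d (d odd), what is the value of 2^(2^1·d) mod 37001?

n − 1 = 37000 = 2^3 · 4625, so s = 3 and d = 4625.
x_0 = 2^4625 mod 37001 = 33322.
x_1 = 33322^2 mod 37001 = 29676.

29676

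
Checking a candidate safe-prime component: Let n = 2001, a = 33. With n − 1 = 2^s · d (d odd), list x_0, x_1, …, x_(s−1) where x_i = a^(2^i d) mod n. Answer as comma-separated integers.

51, 600, 1821, 384

n − 1 = 2000 = 2^4 · 125, so s = 4 and d = 125.
x_0 = 33^125 mod 2001 = 51.
x_1 = 51^2 mod 2001 = 600.
x_2 = 600^2 mod 2001 = 1821.
x_3 = 1821^2 mod 2001 = 384.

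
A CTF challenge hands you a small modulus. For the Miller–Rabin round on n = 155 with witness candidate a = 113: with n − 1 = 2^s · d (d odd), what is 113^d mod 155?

n − 1 = 154 = 2^1 · 77, so s = 1 and d = 77.
By repeated squaring, 113^77 ≡ 28 (mod 155).

28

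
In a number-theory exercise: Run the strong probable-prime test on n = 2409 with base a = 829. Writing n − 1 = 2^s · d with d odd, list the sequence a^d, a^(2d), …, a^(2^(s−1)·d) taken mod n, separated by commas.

n − 1 = 2408 = 2^3 · 301, so s = 3 and d = 301.
x_0 = 829^301 mod 2409 = 1621.
x_1 = 1621^2 mod 2409 = 1831.
x_2 = 1831^2 mod 2409 = 1642.

1621, 1831, 1642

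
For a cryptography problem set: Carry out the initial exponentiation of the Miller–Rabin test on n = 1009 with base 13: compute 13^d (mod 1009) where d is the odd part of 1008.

n − 1 = 1008 = 2^4 · 63, so s = 4 and d = 63.
By repeated squaring, 13^63 ≡ 204 (mod 1009).

204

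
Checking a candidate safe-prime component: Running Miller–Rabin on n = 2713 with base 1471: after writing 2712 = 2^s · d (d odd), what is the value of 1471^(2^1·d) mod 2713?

n − 1 = 2712 = 2^3 · 339, so s = 3 and d = 339.
By repeated squaring, 1471^339 ≡ 1040 (mod 2713).
x_0 = 1040.
x_1 = 1040^2 mod 2713 = 1826.

1826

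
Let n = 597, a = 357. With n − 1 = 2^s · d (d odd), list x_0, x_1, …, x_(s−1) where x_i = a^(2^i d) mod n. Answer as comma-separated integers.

321, 357

n − 1 = 596 = 2^2 · 149, so s = 2 and d = 149.
x_0 = 357^149 mod 597 = 321.
x_1 = 321^2 mod 597 = 357.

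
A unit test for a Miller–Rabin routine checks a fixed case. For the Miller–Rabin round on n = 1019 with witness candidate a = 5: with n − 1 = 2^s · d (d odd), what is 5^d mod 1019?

n − 1 = 1018 = 2^1 · 509, so s = 1 and d = 509.
By repeated squaring, 5^509 ≡ 1 (mod 1019).

1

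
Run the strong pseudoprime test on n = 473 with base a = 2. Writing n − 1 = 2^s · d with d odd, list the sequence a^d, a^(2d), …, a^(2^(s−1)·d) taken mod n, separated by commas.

94, 322, 97

n − 1 = 472 = 2^3 · 59, so s = 3 and d = 59.
x_0 = 2^59 mod 473 = 94.
x_1 = 94^2 mod 473 = 322.
x_2 = 322^2 mod 473 = 97.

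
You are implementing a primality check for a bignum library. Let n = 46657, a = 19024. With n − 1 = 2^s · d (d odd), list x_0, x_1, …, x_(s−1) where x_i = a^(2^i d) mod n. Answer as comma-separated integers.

21910, 40884, 14431, 23570, 1, 1

n − 1 = 46656 = 2^6 · 729, so s = 6 and d = 729.
x_0 = 19024^729 mod 46657 = 21910.
x_1 = 21910^2 mod 46657 = 40884.
x_2 = 40884^2 mod 46657 = 14431.
x_3 = 14431^2 mod 46657 = 23570.
x_4 = 23570^2 mod 46657 = 1.
x_5 = 1^2 mod 46657 = 1.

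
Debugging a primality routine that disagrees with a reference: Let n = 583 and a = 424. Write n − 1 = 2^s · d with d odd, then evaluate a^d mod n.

424

n − 1 = 582 = 2^1 · 291, so s = 1 and d = 291.
424^291 mod 583 = 424.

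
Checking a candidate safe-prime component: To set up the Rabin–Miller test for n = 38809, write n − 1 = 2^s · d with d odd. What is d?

Halving: 38808 → 19404 → 9702 → 4851; 4851 is odd.
So 38808 = 2^3 · 4851.

4851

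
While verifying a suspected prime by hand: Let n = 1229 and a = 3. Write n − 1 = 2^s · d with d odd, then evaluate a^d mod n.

n − 1 = 1228 = 2^2 · 307, so s = 2 and d = 307.
Repeated squaring mod 1229: 3^1 ≡ 3, 3^2 ≡ 9, 3^4 ≡ 81, 3^8 ≡ 416, 3^16 ≡ 996, 3^32 ≡ 213, 3^64 ≡ 1125, 3^128 ≡ 984, 3^256 ≡ 1033.
307 = 256 + 32 + 16 + 2 + 1, so 3^307 ≡ 1033·213·996·9·3 ≡ 597 (mod 1229).

597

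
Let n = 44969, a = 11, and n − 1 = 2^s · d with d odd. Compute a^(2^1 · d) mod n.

10028

n − 1 = 44968 = 2^3 · 5621, so s = 3 and d = 5621.
x_0 = 11^5621 mod 44969 = 17245.
x_1 = 17245^2 mod 44969 = 10028.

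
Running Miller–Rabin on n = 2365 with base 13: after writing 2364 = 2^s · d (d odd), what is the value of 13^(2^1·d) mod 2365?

n − 1 = 2364 = 2^2 · 591, so s = 2 and d = 591.
By repeated squaring, 13^591 ≡ 1982 (mod 2365).
x_0 = 1982.
x_1 = 1982^2 mod 2365 = 59.

59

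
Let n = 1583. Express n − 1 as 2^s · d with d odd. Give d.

Halving: 1582 → 791; 791 is odd.
So 1582 = 2^1 · 791.

791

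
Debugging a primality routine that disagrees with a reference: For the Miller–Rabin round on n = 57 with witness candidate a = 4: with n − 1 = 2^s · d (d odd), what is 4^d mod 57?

n − 1 = 56 = 2^3 · 7, so s = 3 and d = 7.
4^7 mod 57 = 25.

25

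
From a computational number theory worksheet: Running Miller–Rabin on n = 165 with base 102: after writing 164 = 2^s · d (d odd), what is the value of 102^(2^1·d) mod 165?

n − 1 = 164 = 2^2 · 41, so s = 2 and d = 41.
Repeated squaring mod 165: 102^1 ≡ 102, 102^2 ≡ 9, 102^4 ≡ 81, 102^8 ≡ 126, 102^16 ≡ 36, 102^32 ≡ 141.
41 = 32 + 8 + 1, so 102^41 ≡ 141·126·102 ≡ 102 (mod 165).
x_0 = 102.
x_1 = 102^2 mod 165 = 9.

9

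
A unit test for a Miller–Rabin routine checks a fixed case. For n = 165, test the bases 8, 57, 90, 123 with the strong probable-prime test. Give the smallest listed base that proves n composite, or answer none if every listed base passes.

n − 1 = 164 = 2^2 · 41, so s = 2 and d = 41.
Base 8: x_0 = 8^41 mod 165 = 8. x_0 is neither 1 nor 164, so continue squaring. x_1 = 8^2 mod 165 = 64. Reached i = s−1 = 1 without hitting −1: 8 is a Miller–Rabin witness and 165 is composite.
Base 57: x_0 = 57^41 mod 165 = 57. x_0 is neither 1 nor 164, so continue squaring. x_1 = 57^2 mod 165 = 114. Reached i = s−1 = 1 without hitting −1: 57 is a Miller–Rabin witness and 165 is composite.
Base 90: x_0 = 90^41 mod 165 = 90. x_0 is neither 1 nor 164, so continue squaring. x_1 = 90^2 mod 165 = 15. Reached i = s−1 = 1 without hitting −1: 90 is a Miller–Rabin witness and 165 is composite.
Base 123: x_0 = 123^41 mod 165 = 123. x_0 is neither 1 nor 164, so continue squaring. x_1 = 123^2 mod 165 = 114. Reached i = s−1 = 1 without hitting −1: 123 is a Miller–Rabin witness and 165 is composite.
The smallest witness among the given bases is 8.

8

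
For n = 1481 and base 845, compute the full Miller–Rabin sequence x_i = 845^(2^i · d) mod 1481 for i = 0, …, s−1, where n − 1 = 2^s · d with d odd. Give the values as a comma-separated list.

n − 1 = 1480 = 2^3 · 185, so s = 3 and d = 185.
x_0 = 845^185 mod 1481 = 465.
x_1 = 465^2 mod 1481 = 1480.
x_2 = 1480^2 mod 1481 = 1.

465, 1480, 1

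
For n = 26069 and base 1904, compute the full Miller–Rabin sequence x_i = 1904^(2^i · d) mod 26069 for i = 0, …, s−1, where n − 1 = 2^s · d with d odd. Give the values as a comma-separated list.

n − 1 = 26068 = 2^2 · 6517, so s = 2 and d = 6517.
x_0 = 1904^6517 mod 26069 = 8200.
x_1 = 8200^2 mod 26069 = 8049.

8200, 8049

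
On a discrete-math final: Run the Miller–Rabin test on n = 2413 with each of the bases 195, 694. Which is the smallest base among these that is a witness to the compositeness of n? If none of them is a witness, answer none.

none

n − 1 = 2412 = 2^2 · 603, so s = 2 and d = 603.
Base 195: x_0 = 195^603 mod 2413 = 1. x_0 = 1, so 195 is not a witness.
Base 694: x_0 = 694^603 mod 2413 = 2412. x_0 = 2412 ≡ −1, so 694 is not a witness.
No listed base is a witness for 2413.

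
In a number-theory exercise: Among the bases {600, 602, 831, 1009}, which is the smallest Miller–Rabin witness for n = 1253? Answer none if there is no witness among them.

n − 1 = 1252 = 2^2 · 313, so s = 2 and d = 313.
Base 600: x_0 = 600^313 mod 1253 = 712. x_0 is neither 1 nor 1252, so continue squaring. x_1 = 712^2 mod 1253 = 732. Reached i = s−1 = 1 without hitting −1: 600 is a Miller–Rabin witness and 1253 is composite.
Base 602: x_0 = 602^313 mod 1253 = 1050. x_0 is neither 1 nor 1252, so continue squaring. x_1 = 1050^2 mod 1253 = 1113. Reached i = s−1 = 1 without hitting −1: 602 is a Miller–Rabin witness and 1253 is composite.
Base 831: x_0 = 831^313 mod 1253 = 691. x_0 is neither 1 nor 1252, so continue squaring. x_1 = 691^2 mod 1253 = 88. Reached i = s−1 = 1 without hitting −1: 831 is a Miller–Rabin witness and 1253 is composite.
Base 1009: x_0 = 1009^313 mod 1253 = 561. x_0 is neither 1 nor 1252, so continue squaring. x_1 = 561^2 mod 1253 = 218. Reached i = s−1 = 1 without hitting −1: 1009 is a Miller–Rabin witness and 1253 is composite.
The smallest witness among the given bases is 600.

600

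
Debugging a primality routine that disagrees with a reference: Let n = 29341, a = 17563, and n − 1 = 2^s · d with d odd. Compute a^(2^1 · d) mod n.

n − 1 = 29340 = 2^2 · 7335, so s = 2 and d = 7335.
Repeated squaring mod 29341: 17563^1 ≡ 17563, 17563^2 ≡ 26377, 17563^4 ≡ 12337, 17563^8 ≡ 9802, 17563^16 ≡ 16770, 17563^32 ≡ 28756, 17563^64 ≡ 19474, 17563^128 ≡ 4251, 17563^256 ≡ 26286, 17563^512 ≡ 2587, 17563^1024 ≡ 2821, 17563^2048 ≡ 6630, 17563^4096 ≡ 4082.
7335 = 4096 + 2048 + 1024 + 128 + 32 + 4 + 2 + 1, so 17563^7335 ≡ 4082·6630·2821·4251·28756·12337·26377·17563 ≡ 6955 (mod 29341).
x_0 = 6955.
x_1 = 6955^2 mod 29341 = 18057.

18057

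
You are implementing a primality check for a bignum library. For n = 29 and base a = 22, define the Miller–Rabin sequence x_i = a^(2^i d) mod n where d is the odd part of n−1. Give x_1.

1

n − 1 = 28 = 2^2 · 7, so s = 2 and d = 7.
x_0 = 22^7 mod 29 = 28.
x_1 = 28^2 mod 29 = 1.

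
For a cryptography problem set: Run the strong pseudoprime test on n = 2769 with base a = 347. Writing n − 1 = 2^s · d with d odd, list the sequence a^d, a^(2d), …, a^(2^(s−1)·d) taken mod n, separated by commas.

2759, 100, 1693, 334

n − 1 = 2768 = 2^4 · 173, so s = 4 and d = 173.
x_0 = 347^173 mod 2769 = 2759.
x_1 = 2759^2 mod 2769 = 100.
x_2 = 100^2 mod 2769 = 1693.
x_3 = 1693^2 mod 2769 = 334.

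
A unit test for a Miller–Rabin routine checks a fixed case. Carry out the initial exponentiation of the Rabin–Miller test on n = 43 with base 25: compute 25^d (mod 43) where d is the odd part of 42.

n − 1 = 42 = 2^1 · 21, so s = 1 and d = 21.
25^21 mod 43 = 1.

1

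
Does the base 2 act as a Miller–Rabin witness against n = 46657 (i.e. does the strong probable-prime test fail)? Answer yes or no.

n − 1 = 46656 = 2^6 · 729, so s = 6 and d = 729.
x_0 = 2^729 mod 46657 = 512.
x_0 is neither 1 nor 46656, so continue squaring.
x_1 = 512^2 mod 46657 = 28859.
x_2 = 28859^2 mod 46657 = 14431.
x_3 = 14431^2 mod 46657 = 23570.
x_4 = 23570^2 mod 46657 = 1.
x_4 = 1 but x_3 ≠ ±1, a nontrivial square root of 1 — 2 is a witness and 46657 is composite.

yes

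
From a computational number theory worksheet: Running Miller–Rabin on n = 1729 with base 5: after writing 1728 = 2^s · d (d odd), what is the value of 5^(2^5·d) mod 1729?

n − 1 = 1728 = 2^6 · 27, so s = 6 and d = 27.
Repeated squaring mod 1729: 5^1 ≡ 5, 5^2 ≡ 25, 5^4 ≡ 625, 5^8 ≡ 1600, 5^16 ≡ 1080.
27 = 16 + 8 + 2 + 1, so 5^27 ≡ 1080·1600·25·5 ≡ 1217 (mod 1729).
x_0 = 1217.
x_1 = 1217^2 mod 1729 = 1065.
x_2 = 1065^2 mod 1729 = 1.
x_3 = 1^2 mod 1729 = 1.
x_4 = 1^2 mod 1729 = 1.
x_5 = 1^2 mod 1729 = 1.

1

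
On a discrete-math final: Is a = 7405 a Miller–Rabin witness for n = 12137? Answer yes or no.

n − 1 = 12136 = 2^3 · 1517, so s = 3 and d = 1517.
Repeated squaring mod 12137: 7405^1 ≡ 7405, 7405^2 ≡ 11196, 7405^4 ≡ 11617, 7405^8 ≡ 3386, 7405^16 ≡ 7668, 7405^32 ≡ 6596, 7405^64 ≡ 8208, 7405^128 ≡ 10914, 7405^256 ≡ 2878, 7405^512 ≡ 5450, 7405^1024 ≡ 3261.
1517 = 1024 + 256 + 128 + 64 + 32 + 8 + 4 + 1, so 7405^1517 ≡ 3261·2878·10914·8208·6596·3386·11617·7405 ≡ 1998 (mod 12137).
x_0 = 7405^1517 mod 12137 = 1998.
x_0 is neither 1 nor 12136, so continue squaring.
x_1 = 1998^2 mod 12137 = 11068.
x_2 = 11068^2 mod 12137 = 1883.
Reached i = s−1 = 2 without hitting −1: 7405 is a Miller–Rabin witness and 12137 is composite.

yes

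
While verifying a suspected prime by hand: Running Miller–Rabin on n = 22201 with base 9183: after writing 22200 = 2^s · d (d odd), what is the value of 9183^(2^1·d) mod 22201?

n − 1 = 22200 = 2^3 · 2775, so s = 3 and d = 2775.
By repeated squaring, 9183^2775 ≡ 5618 (mod 22201).
x_0 = 5618.
x_1 = 5618^2 mod 22201 = 14303.

14303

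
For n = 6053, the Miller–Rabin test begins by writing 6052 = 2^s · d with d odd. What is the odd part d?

Halving: 6052 → 3026 → 1513; 1513 is odd.
So 6052 = 2^2 · 1513.

1513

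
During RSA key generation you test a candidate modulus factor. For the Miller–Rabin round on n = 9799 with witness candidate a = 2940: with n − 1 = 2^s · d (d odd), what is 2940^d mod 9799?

3755

n − 1 = 9798 = 2^1 · 4899, so s = 1 and d = 4899.
Repeated squaring mod 9799: 2940^1 ≡ 2940, 2940^2 ≡ 882, 2940^4 ≡ 3803, 2940^8 ≡ 9284, 2940^16 ≡ 652, 2940^32 ≡ 3747, 2940^64 ≡ 7841, 2940^128 ≡ 2355, 2940^256 ≡ 9590, 2940^512 ≡ 4485, 2940^1024 ≡ 7677, 2940^2048 ≡ 5143, 2940^4096 ≡ 2948.
4899 = 4096 + 512 + 256 + 32 + 2 + 1, so 2940^4899 ≡ 2948·4485·9590·3747·882·2940 ≡ 3755 (mod 9799).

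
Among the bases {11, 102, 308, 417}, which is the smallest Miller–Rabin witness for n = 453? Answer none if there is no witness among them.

11

n − 1 = 452 = 2^2 · 113, so s = 2 and d = 113.
Base 11: x_0 = 11^113 mod 453 = 341. x_0 is neither 1 nor 452, so continue squaring. x_1 = 341^2 mod 453 = 313. Reached i = s−1 = 1 without hitting −1: 11 is a Miller–Rabin witness and 453 is composite.
Base 102: x_0 = 102^113 mod 453 = 309. x_0 is neither 1 nor 452, so continue squaring. x_1 = 309^2 mod 453 = 351. Reached i = s−1 = 1 without hitting −1: 102 is a Miller–Rabin witness and 453 is composite.
Base 308: x_0 = 308^113 mod 453 = 332. x_0 is neither 1 nor 452, so continue squaring. x_1 = 332^2 mod 453 = 145. Reached i = s−1 = 1 without hitting −1: 308 is a Miller–Rabin witness and 453 is composite.
Base 417: x_0 = 417^113 mod 453 = 6. x_0 is neither 1 nor 452, so continue squaring. x_1 = 6^2 mod 453 = 36. Reached i = s−1 = 1 without hitting −1: 417 is a Miller–Rabin witness and 453 is composite.
The smallest witness among the given bases is 11.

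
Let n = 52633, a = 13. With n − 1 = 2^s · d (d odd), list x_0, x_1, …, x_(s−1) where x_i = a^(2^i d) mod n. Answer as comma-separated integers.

n − 1 = 52632 = 2^3 · 6579, so s = 3 and d = 6579.
x_0 = 13^6579 mod 52633 = 36875.
x_1 = 36875^2 mod 52633 = 44703.
x_2 = 44703^2 mod 52633 = 41098.

36875, 44703, 41098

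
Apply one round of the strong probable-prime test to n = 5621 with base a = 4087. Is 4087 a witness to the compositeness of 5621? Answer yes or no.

n − 1 = 5620 = 2^2 · 1405, so s = 2 and d = 1405.
Repeated squaring mod 5621: 4087^1 ≡ 4087, 4087^2 ≡ 3578, 4087^4 ≡ 3067, 4087^8 ≡ 2556, 4087^16 ≡ 1534, 4087^32 ≡ 3578, 4087^64 ≡ 3067, 4087^128 ≡ 2556, 4087^256 ≡ 1534, 4087^512 ≡ 3578, 4087^1024 ≡ 3067.
1405 = 1024 + 256 + 64 + 32 + 16 + 8 + 4 + 1, so 4087^1405 ≡ 3067·1534·3067·3578·1534·2556·3067·4087 ≡ 5620 (mod 5621).
x_0 = 4087^1405 mod 5621 = 5620.
x_0 = 5620 ≡ −1, so 4087 is not a witness.

no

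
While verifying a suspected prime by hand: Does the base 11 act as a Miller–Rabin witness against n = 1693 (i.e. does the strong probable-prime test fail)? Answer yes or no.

no

n − 1 = 1692 = 2^2 · 423, so s = 2 and d = 423.
x_0 = 11^423 mod 1693 = 92.
x_0 is neither 1 nor 1692, so continue squaring.
x_1 = 92^2 mod 1693 = 1692.
x_1 ≡ −1, so 11 is not a witness.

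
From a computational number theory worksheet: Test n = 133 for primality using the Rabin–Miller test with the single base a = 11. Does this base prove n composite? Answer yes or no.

no

n − 1 = 132 = 2^2 · 33, so s = 2 and d = 33.
x_0 = 11^33 mod 133 = 1.
x_0 = 1, so 11 is not a witness.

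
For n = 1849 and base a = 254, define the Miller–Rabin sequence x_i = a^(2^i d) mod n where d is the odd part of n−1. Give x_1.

1248

n − 1 = 1848 = 2^3 · 231, so s = 3 and d = 231.
x_0 = 254^231 mod 1849 = 300.
x_1 = 300^2 mod 1849 = 1248.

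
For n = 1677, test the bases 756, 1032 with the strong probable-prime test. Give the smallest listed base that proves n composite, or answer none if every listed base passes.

756

n − 1 = 1676 = 2^2 · 419, so s = 2 and d = 419.
Base 756: x_0 = 756^419 mod 1677 = 891. x_0 is neither 1 nor 1676, so continue squaring. x_1 = 891^2 mod 1677 = 660. Reached i = s−1 = 1 without hitting −1: 756 is a Miller–Rabin witness and 1677 is composite.
Base 1032: x_0 = 1032^419 mod 1677 = 645. x_0 is neither 1 nor 1676, so continue squaring. x_1 = 645^2 mod 1677 = 129. Reached i = s−1 = 1 without hitting −1: 1032 is a Miller–Rabin witness and 1677 is composite.
The smallest witness among the given bases is 756.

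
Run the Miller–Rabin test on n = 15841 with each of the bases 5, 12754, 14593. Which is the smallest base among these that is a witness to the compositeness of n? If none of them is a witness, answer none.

n − 1 = 15840 = 2^5 · 495, so s = 5 and d = 495.
Base 5: x_0 = 5^495 mod 15841 = 3380. x_0 is neither 1 nor 15840, so continue squaring. x_1 = 3380^2 mod 15841 = 3039. x_2 = 3039^2 mod 15841 = 218. x_3 = 218^2 mod 15841 = 1. x_3 = 1 but x_2 ≠ ±1, a nontrivial square root of 1 — 5 is a witness and 15841 is composite.
Base 12754: x_0 = 12754^495 mod 15841 = 2107. x_0 is neither 1 nor 15840, so continue squaring. x_1 = 2107^2 mod 15841 = 3969. x_2 = 3969^2 mod 15841 = 7007. x_3 = 7007^2 mod 15841 = 6790. x_4 = 6790^2 mod 15841 = 6790. Reached i = s−1 = 4 without hitting −1: 12754 is a Miller–Rabin witness and 15841 is composite.
Base 14593: x_0 = 14593^495 mod 15841 = 10198. x_0 is neither 1 nor 15840, so continue squaring. x_1 = 10198^2 mod 15841 = 3039. x_2 = 3039^2 mod 15841 = 218. x_3 = 218^2 mod 15841 = 1. x_3 = 1 but x_2 ≠ ±1, a nontrivial square root of 1 — 14593 is a witness and 15841 is composite.
The smallest witness among the given bases is 5.

5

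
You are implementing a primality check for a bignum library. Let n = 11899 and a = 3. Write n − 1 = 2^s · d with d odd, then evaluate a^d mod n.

n − 1 = 11898 = 2^1 · 5949, so s = 1 and d = 5949.
Repeated squaring mod 11899: 3^1 ≡ 3, 3^2 ≡ 9, 3^4 ≡ 81, 3^8 ≡ 6561, 3^16 ≡ 8038, 3^32 ≡ 9773, 3^64 ≡ 10155, 3^128 ≡ 7291, 3^256 ≡ 5848, 3^512 ≡ 1378, 3^1024 ≡ 6943, 3^2048 ≡ 2400, 3^4096 ≡ 884.
5949 = 4096 + 1024 + 512 + 256 + 32 + 16 + 8 + 4 + 1, so 3^5949 ≡ 884·6943·1378·5848·9773·8038·6561·81·3 ≡ 1871 (mod 11899).

1871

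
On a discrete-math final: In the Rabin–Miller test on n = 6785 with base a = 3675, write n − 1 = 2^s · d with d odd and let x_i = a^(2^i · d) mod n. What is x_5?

n − 1 = 6784 = 2^7 · 53, so s = 7 and d = 53.
x_0 = 3675^53 mod 6785 = 3945.
x_1 = 3945^2 mod 6785 = 5020.
x_2 = 5020^2 mod 6785 = 910.
x_3 = 910^2 mod 6785 = 330.
x_4 = 330^2 mod 6785 = 340.
x_5 = 340^2 mod 6785 = 255.

255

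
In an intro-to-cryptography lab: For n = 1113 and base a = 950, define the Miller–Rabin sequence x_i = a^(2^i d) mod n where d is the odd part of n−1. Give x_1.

1096

n − 1 = 1112 = 2^3 · 139, so s = 3 and d = 139.
x_0 = 950^139 mod 1113 = 47.
x_1 = 47^2 mod 1113 = 1096.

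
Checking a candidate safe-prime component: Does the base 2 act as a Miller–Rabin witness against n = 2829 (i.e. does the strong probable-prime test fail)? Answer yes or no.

yes

n − 1 = 2828 = 2^2 · 707, so s = 2 and d = 707.
x_0 = 2^707 mod 2829 = 1112.
x_0 is neither 1 nor 2828, so continue squaring.
x_1 = 1112^2 mod 2829 = 271.
Reached i = s−1 = 1 without hitting −1: 2 is a Miller–Rabin witness and 2829 is composite.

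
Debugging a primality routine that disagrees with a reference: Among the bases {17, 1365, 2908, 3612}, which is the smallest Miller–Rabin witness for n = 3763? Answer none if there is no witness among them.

17

n − 1 = 3762 = 2^1 · 1881, so s = 1 and d = 1881.
Base 17: x_0 = 17^1881 mod 3763 = 727. x_0 ∉ {1, 3762} and s = 1, so 17 is a Miller–Rabin witness and 3763 is composite.
Base 1365: x_0 = 1365^1881 mod 3763 = 1811. x_0 ∉ {1, 3762} and s = 1, so 1365 is a Miller–Rabin witness and 3763 is composite.
Base 2908: x_0 = 2908^1881 mod 3763 = 3084. x_0 ∉ {1, 3762} and s = 1, so 2908 is a Miller–Rabin witness and 3763 is composite.
Base 3612: x_0 = 3612^1881 mod 3763 = 104. x_0 ∉ {1, 3762} and s = 1, so 3612 is a Miller–Rabin witness and 3763 is composite.
The smallest witness among the given bases is 17.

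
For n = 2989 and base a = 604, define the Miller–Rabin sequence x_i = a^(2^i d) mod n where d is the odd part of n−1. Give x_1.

2528

n − 1 = 2988 = 2^2 · 747, so s = 2 and d = 747.
x_0 = 604^747 mod 2989 = 2416.
x_1 = 2416^2 mod 2989 = 2528.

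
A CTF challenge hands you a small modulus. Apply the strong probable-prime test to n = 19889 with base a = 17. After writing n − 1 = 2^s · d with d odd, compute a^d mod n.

n − 1 = 19888 = 2^4 · 1243, so s = 4 and d = 1243.
17^1243 mod 19889 = 1.

1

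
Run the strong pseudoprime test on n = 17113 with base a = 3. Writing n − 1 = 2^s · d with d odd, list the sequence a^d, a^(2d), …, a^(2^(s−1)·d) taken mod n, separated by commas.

n − 1 = 17112 = 2^3 · 2139, so s = 3 and d = 2139.
x_0 = 3^2139 mod 17113 = 7051.
x_1 = 7051^2 mod 17113 = 3336.
x_2 = 3336^2 mod 17113 = 5446.

7051, 3336, 5446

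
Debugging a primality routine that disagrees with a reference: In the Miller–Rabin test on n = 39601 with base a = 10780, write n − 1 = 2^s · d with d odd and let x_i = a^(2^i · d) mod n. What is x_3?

n − 1 = 39600 = 2^4 · 2475, so s = 4 and d = 2475.
x_0 = 10780^2475 mod 39601 = 4377.
x_1 = 4377^2 mod 39601 = 30846.
x_2 = 30846^2 mod 39601 = 22090.
x_3 = 22090^2 mod 39601 = 4578.

4578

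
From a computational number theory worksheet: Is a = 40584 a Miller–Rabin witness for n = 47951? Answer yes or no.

n − 1 = 47950 = 2^1 · 23975, so s = 1 and d = 23975.
x_0 = 40584^23975 mod 47951 = 1.
x_0 = 1, so 40584 is not a witness.

no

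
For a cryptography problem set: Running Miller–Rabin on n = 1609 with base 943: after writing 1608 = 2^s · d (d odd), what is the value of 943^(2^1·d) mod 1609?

n − 1 = 1608 = 2^3 · 201, so s = 3 and d = 201.
Repeated squaring mod 1609: 943^1 ≡ 943, 943^2 ≡ 1081, 943^4 ≡ 427, 943^8 ≡ 512, 943^16 ≡ 1486, 943^32 ≡ 648, 943^64 ≡ 1564, 943^128 ≡ 416.
201 = 128 + 64 + 8 + 1, so 943^201 ≡ 416·1564·512·943 ≡ 630 (mod 1609).
x_0 = 630.
x_1 = 630^2 mod 1609 = 1086.

1086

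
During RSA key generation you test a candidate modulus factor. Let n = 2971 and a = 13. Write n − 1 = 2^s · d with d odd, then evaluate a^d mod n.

n − 1 = 2970 = 2^1 · 1485, so s = 1 and d = 1485.
13^1485 mod 2971 = 2970.

2970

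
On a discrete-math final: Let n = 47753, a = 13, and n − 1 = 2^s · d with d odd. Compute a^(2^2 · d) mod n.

n − 1 = 47752 = 2^3 · 5969, so s = 3 and d = 5969.
Repeated squaring mod 47753: 13^1 ≡ 13, 13^2 ≡ 169, 13^4 ≡ 28561, 13^8 ≡ 13975, 13^16 ≡ 38608, 13^32 ≡ 15522, 13^64 ≡ 18599, 13^128 ≡ 69, 13^256 ≡ 4761, 13^512 ≡ 32199, 13^1024 ≡ 10218, 13^2048 ≡ 19466, 13^4096 ≡ 5101.
5969 = 4096 + 1024 + 512 + 256 + 64 + 16 + 1, so 13^5969 ≡ 5101·10218·32199·4761·18599·38608·13 ≡ 37481 (mod 47753).
x_0 = 37481.
x_1 = 37481^2 mod 47753 = 27607.
x_2 = 27607^2 mod 47753 = 8569.

8569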